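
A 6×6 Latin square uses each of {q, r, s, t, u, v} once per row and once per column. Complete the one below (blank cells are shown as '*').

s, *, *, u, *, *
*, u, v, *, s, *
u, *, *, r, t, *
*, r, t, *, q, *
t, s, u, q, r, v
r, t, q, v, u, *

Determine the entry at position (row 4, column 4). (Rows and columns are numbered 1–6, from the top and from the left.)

s

(r1,c3) = r
(r1,c5) = v
(r2,c1) = q
(r2,c4) = t
(r2,c6) = r
(r3,c3) = s
(r3,c6) = q
(r4,c1) = v
(r4,c4) = s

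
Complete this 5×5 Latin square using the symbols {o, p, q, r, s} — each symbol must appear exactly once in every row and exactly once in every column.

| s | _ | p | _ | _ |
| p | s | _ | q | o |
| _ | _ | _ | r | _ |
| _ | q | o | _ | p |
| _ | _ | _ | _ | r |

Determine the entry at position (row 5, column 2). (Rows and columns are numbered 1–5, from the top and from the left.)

o

At row 1, column 4: row 1 has {p,s}; column 4 has {q,r}; that leaves o.
At row 1, column 5: row 1 has {o,p,s}; column 5 has {o,p,r}; that leaves q.
At row 2, column 3: row 2 has {o,p,q,s}; column 3 has {o,p}; that leaves r.
At row 3, column 5: row 3 has {r}; column 5 has {o,p,q,r}; that leaves s.
At row 4, column 1: row 4 has {o,p,q}; column 1 has {p,s}; that leaves r.
At row 4, column 4: row 4 has {o,p,q,r}; column 4 has {o,q,r}; that leaves s.
At row 5, column 4: row 5 has {r}; column 4 has {o,q,r,s}; that leaves p.
At row 1, column 2: row 1 has {o,p,q,s}; column 2 has {q,s}; that leaves r.
At row 3, column 3: row 3 has {r,s}; column 3 has {o,p,r}; that leaves q.
At row 5, column 2: row 5 has {p,r}; column 2 has {q,r,s}; that leaves o.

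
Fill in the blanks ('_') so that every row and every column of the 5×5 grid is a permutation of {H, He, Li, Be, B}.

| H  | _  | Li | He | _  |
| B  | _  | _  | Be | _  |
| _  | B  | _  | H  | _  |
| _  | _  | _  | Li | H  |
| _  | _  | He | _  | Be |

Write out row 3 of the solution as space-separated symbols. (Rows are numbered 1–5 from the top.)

He B Be H Li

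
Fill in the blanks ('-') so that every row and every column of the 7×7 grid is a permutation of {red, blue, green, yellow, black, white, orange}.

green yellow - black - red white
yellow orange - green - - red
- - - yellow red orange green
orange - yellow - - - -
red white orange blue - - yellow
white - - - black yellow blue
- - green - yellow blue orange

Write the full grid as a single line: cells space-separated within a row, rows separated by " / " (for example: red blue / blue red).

(r1,c3) = blue
(r1,c5) = orange
(r4,c7) = black
(r5,c5) = green
(r5,c6) = black
(r6,c3) = red
(r6,c4) = orange
(r7,c1) = black
(r7,c2) = red
(r7,c4) = white
(r2,c6) = white
(r3,c1) = blue
(r3,c2) = black
(r3,c3) = white
(r4,c4) = red
(r4,c6) = green
(r6,c2) = green
(r2,c3) = black
(r2,c5) = blue
(r4,c2) = blue
(r4,c5) = white

green yellow blue black orange red white / yellow orange black green blue white red / blue black white yellow red orange green / orange blue yellow red white green black / red white orange blue green black yellow / white green red orange black yellow blue / black red green white yellow blue orange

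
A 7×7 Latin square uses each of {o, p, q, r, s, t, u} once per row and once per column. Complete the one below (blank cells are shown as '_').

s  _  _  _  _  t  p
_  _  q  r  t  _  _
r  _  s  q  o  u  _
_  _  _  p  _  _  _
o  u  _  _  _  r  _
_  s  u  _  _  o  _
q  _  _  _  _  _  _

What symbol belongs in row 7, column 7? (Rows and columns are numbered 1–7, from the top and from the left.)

At row 3, column 7: row 3 has {o,q,r,s,u}; column 7 has {p}; that leaves t.
At row 6, column 4: row 6 has {o,s,u}; column 4 has {p,q,r}; that leaves t.
At row 3, column 2: row 3 has {o,q,r,s,t,u}; column 2 has {s,u}; that leaves p.
At row 5, column 4: row 5 has {o,r,u}; column 4 has {p,q,r,t}; that leaves s.
At row 5, column 7: row 5 has {o,r,s,u}; column 7 has {p,t}; that leaves q.
At row 6, column 1: row 6 has {o,s,t,u}; column 1 has {o,q,r,s}; that leaves p.
At row 6, column 7: row 6 has {o,p,s,t,u}; column 7 has {p,q,t}; that leaves r.
At row 2, column 1: row 2 has {q,r,t}; column 1 has {o,p,q,r,s}; that leaves u.
At row 2, column 2: row 2 has {q,r,t,u}; column 2 has {p,s,u}; that leaves o.
At row 2, column 7: row 2 has {o,q,r,t,u}; column 7 has {p,q,r,t}; that leaves s.
At row 4, column 1: row 4 has {p}; column 1 has {o,p,q,r,s,u}; that leaves t.
At row 5, column 5: row 5 has {o,q,r,s,u}; column 5 has {o,t}; that leaves p.
At row 6, column 5: row 6 has {o,p,r,s,t,u}; column 5 has {o,p,t}; that leaves q.
At row 2, column 6: row 2 has {o,q,r,s,t,u}; column 6 has {o,r,t,u}; that leaves p.
At row 5, column 3: row 5 has {o,p,q,r,s,u}; column 3 has {q,s,u}; that leaves t.
At row 7, column 6: row 7 has {q}; column 6 has {o,p,r,t,u}; that leaves s.
At row 4, column 6: row 4 has {p,t}; column 6 has {o,p,r,s,t,u}; that leaves q.
At row 4, column 2: row 4 has {p,q,t}; column 2 has {o,p,s,u}; that leaves r.
At row 4, column 3: row 4 has {p,q,r,t}; column 3 has {q,s,t,u}; that leaves o.
At row 4, column 7: row 4 has {o,p,q,r,t}; column 7 has {p,q,r,s,t}; that leaves u.
At row 7, column 2: row 7 has {q,s}; column 2 has {o,p,r,s,u}; that leaves t.
At row 7, column 7: row 7 has {q,s,t}; column 7 has {p,q,r,s,t,u}; that leaves o.

o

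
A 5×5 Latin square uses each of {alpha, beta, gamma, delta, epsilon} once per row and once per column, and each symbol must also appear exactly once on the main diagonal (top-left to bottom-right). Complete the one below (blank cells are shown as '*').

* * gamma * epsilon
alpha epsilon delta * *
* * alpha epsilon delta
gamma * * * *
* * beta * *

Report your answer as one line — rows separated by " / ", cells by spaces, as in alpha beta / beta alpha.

delta beta gamma alpha epsilon / alpha epsilon delta gamma beta / beta gamma alpha epsilon delta / gamma delta epsilon beta alpha / epsilon alpha beta delta gamma

(r3,c1) = beta
(r3,c2) = gamma
(r4,c3) = epsilon
(r5,c5) = gamma
(r1,c1) = delta
(r2,c5) = beta
(r4,c4) = beta
(r4,c5) = alpha
(r5,c1) = epsilon
(r1,c4) = alpha
(r2,c4) = gamma
(r4,c2) = delta
(r5,c2) = alpha
(r5,c4) = delta
(r1,c2) = beta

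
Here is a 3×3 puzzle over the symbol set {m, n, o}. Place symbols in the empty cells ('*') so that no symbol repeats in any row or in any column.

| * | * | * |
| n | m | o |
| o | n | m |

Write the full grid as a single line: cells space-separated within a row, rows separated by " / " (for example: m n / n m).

m o n / n m o / o n m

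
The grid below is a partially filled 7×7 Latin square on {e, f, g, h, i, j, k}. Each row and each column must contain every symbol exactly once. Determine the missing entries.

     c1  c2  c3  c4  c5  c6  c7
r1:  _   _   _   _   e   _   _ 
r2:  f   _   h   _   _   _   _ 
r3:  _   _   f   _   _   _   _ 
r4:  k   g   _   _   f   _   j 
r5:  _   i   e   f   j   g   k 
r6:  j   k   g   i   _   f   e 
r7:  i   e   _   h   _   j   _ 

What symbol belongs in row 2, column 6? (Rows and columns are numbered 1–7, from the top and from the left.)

e

Cell (r2,c2): row 2 has {f,h}; column 2 has {e,g,i,k} → j.
Cell (r3,c2): row 3 has {f}; column 2 has {e,g,i,j,k} → h.
Cell (r4,c3): row 4 has {f,g,j,k}; column 3 has {e,f,g,h} → i.
Cell (r4,c4): row 4 has {f,g,i,j,k}; column 4 has {f,h,i} → e.
Cell (r4,c6): row 4 has {e,f,g,i,j,k}; column 6 has {f,g,j} → h.
Cell (r5,c1): row 5 has {e,f,g,i,j,k}; column 1 has {f,i,j,k} → h.
Cell (r6,c5): row 6 has {e,f,g,i,j,k}; column 5 has {e,f,j} → h.
Cell (r7,c3): row 7 has {e,h,i,j}; column 3 has {e,f,g,h,i} → k.
Cell (r7,c5): row 7 has {e,h,i,j,k}; column 5 has {e,f,h,j} → g.
Cell (r7,c7): row 7 has {e,g,h,i,j,k}; column 7 has {e,j,k} → f.
Cell (r1,c1): row 1 has {e}; column 1 has {f,h,i,j,k} → g.
Cell (r1,c2): row 1 has {e,g}; column 2 has {e,g,h,i,j,k} → f.
Cell (r1,c3): row 1 has {e,f,g}; column 3 has {e,f,g,h,i,k} → j.
Cell (r1,c4): row 1 has {e,f,g,j}; column 4 has {e,f,h,i} → k.
Cell (r1,c6): row 1 has {e,f,g,j,k}; column 6 has {f,g,h,j} → i.
Cell (r1,c7): row 1 has {e,f,g,i,j,k}; column 7 has {e,f,j,k} → h.
Cell (r2,c4): row 2 has {f,h,j}; column 4 has {e,f,h,i,k} → g.
Cell (r2,c7): row 2 has {f,g,h,j}; column 7 has {e,f,h,j,k} → i.
Cell (r3,c1): row 3 has {f,h}; column 1 has {f,g,h,i,j,k} → e.
Cell (r3,c4): row 3 has {e,f,h}; column 4 has {e,f,g,h,i,k} → j.
Cell (r3,c6): row 3 has {e,f,h,j}; column 6 has {f,g,h,i,j} → k.
Cell (r3,c7): row 3 has {e,f,h,j,k}; column 7 has {e,f,h,i,j,k} → g.
Cell (r2,c5): row 2 has {f,g,h,i,j}; column 5 has {e,f,g,h,j} → k.
Cell (r2,c6): row 2 has {f,g,h,i,j,k}; column 6 has {f,g,h,i,j,k} → e.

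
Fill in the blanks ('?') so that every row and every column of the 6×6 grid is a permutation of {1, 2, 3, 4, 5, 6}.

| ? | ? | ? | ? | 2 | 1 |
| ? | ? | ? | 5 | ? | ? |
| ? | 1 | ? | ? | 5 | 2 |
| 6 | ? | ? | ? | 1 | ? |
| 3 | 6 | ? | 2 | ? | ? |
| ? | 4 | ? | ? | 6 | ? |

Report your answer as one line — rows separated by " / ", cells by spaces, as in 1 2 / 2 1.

At row 3, column 1: row 3 has {1,2,5}; column 1 has {3,6}; that leaves 4.
At row 5, column 5: row 5 has {2,3,6}; column 5 has {1,2,5,6}; that leaves 4.
At row 5, column 6: row 5 has {2,3,4,6}; column 6 has {1,2}; that leaves 5.
At row 6, column 6: row 6 has {4,6}; column 6 has {1,2,5}; that leaves 3.
At row 1, column 1: row 1 has {1,2}; column 1 has {3,4,6}; that leaves 5.
At row 1, column 2: row 1 has {1,2,5}; column 2 has {1,4,6}; that leaves 3.
At row 2, column 2: row 2 has {5}; column 2 has {1,3,4,6}; that leaves 2.
At row 2, column 5: row 2 has {2,5}; column 5 has {1,2,4,5,6}; that leaves 3.
At row 4, column 2: row 4 has {1,6}; column 2 has {1,2,3,4,6}; that leaves 5.
At row 4, column 6: row 4 has {1,5,6}; column 6 has {1,2,3,5}; that leaves 4.
At row 5, column 3: row 5 has {2,3,4,5,6}; column 3 is empty so far; that leaves 1.
At row 6, column 4: row 6 has {3,4,6}; column 4 has {2,5}; that leaves 1.
At row 2, column 1: row 2 has {2,3,5}; column 1 has {3,4,5,6}; that leaves 1.
At row 2, column 6: row 2 has {1,2,3,5}; column 6 has {1,2,3,4,5}; that leaves 6.
At row 4, column 4: row 4 has {1,4,5,6}; column 4 has {1,2,5}; that leaves 3.
At row 6, column 1: row 6 has {1,3,4,6}; column 1 has {1,3,4,5,6}; that leaves 2.
At row 6, column 3: row 6 has {1,2,3,4,6}; column 3 has {1}; that leaves 5.
At row 2, column 3: row 2 has {1,2,3,5,6}; column 3 has {1,5}; that leaves 4.
At row 3, column 4: row 3 has {1,2,4,5}; column 4 has {1,2,3,5}; that leaves 6.
At row 4, column 3: row 4 has {1,3,4,5,6}; column 3 has {1,4,5}; that leaves 2.
At row 1, column 3: row 1 has {1,2,3,5}; column 3 has {1,2,4,5}; that leaves 6.
At row 1, column 4: row 1 has {1,2,3,5,6}; column 4 has {1,2,3,5,6}; that leaves 4.
At row 3, column 3: row 3 has {1,2,4,5,6}; column 3 has {1,2,4,5,6}; that leaves 3.

5 3 6 4 2 1 / 1 2 4 5 3 6 / 4 1 3 6 5 2 / 6 5 2 3 1 4 / 3 6 1 2 4 5 / 2 4 5 1 6 3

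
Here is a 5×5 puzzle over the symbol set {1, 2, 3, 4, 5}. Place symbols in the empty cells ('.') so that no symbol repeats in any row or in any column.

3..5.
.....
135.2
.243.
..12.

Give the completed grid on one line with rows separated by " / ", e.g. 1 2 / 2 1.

At row 1, column 3: row 1 has {3,5}; column 3 has {1,4,5}; that leaves 2.
At row 2, column 3: row 2 is empty so far; column 3 has {1,2,4,5}; that leaves 3.
At row 3, column 4: row 3 has {1,2,3,5}; column 4 has {2,3,5}; that leaves 4.
At row 4, column 1: row 4 has {2,3,4}; column 1 has {1,3}; that leaves 5.
At row 4, column 5: row 4 has {2,3,4,5}; column 5 has {2}; that leaves 1.
At row 5, column 1: row 5 has {1,2}; column 1 has {1,3,5}; that leaves 4.
At row 5, column 2: row 5 has {1,2,4}; column 2 has {2,3}; that leaves 5.
At row 5, column 5: row 5 has {1,2,4,5}; column 5 has {1,2}; that leaves 3.
At row 1, column 5: row 1 has {2,3,5}; column 5 has {1,2,3}; that leaves 4.
At row 2, column 1: row 2 has {3}; column 1 has {1,3,4,5}; that leaves 2.
At row 2, column 4: row 2 has {2,3}; column 4 has {2,3,4,5}; that leaves 1.
At row 2, column 5: row 2 has {1,2,3}; column 5 has {1,2,3,4}; that leaves 5.
At row 1, column 2: row 1 has {2,3,4,5}; column 2 has {2,3,5}; that leaves 1.
At row 2, column 2: row 2 has {1,2,3,5}; column 2 has {1,2,3,5}; that leaves 4.

3 1 2 5 4 / 2 4 3 1 5 / 1 3 5 4 2 / 5 2 4 3 1 / 4 5 1 2 3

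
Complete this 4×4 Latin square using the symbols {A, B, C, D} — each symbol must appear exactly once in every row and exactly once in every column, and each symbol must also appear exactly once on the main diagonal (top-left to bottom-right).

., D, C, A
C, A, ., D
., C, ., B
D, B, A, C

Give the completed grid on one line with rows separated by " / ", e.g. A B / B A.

B D C A / C A B D / A C D B / D B A C

(r1,c1): row 1 has {A,C,D}; column 1 has {C,D}; the diagonal has {A,C}, so it must be B.
(r2,c3): row 2 has {A,C,D}; column 3 has {A,C}, so it must be B.
(r3,c1): row 3 has {B,C}; column 1 has {B,C,D}, so it must be A.
(r3,c3): row 3 has {A,B,C}; column 3 has {A,B,C}; the diagonal has {A,B,C}, so it must be D.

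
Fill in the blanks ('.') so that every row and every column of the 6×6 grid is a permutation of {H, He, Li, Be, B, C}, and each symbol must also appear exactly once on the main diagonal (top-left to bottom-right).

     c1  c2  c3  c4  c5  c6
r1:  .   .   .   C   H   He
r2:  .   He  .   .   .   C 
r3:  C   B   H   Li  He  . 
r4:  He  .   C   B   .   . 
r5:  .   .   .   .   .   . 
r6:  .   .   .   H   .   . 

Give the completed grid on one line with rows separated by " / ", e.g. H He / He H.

(r2,c4) = Be
(r3,c6) = Be
(r5,c4) = He
(r6,c6) = Li
(r1,c1) = Be
(r1,c2) = Li
(r1,c3) = B
(r2,c3) = Li
(r2,c5) = B
(r4,c6) = H
(r5,c3) = Be
(r5,c5) = C
(r5,c6) = B
(r6,c1) = B
(r6,c3) = He
(r6,c5) = Be
(r2,c1) = H
(r4,c2) = Be
(r4,c5) = Li
(r5,c1) = Li
(r5,c2) = H
(r6,c2) = C

Be Li B C H He / H He Li Be B C / C B H Li He Be / He Be C B Li H / Li H Be He C B / B C He H Be Li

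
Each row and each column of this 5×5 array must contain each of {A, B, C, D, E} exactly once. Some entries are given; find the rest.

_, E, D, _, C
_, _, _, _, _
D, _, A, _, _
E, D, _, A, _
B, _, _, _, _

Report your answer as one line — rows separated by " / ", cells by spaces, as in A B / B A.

A E D B C / C A B E D / D B A C E / E D C A B / B C E D A

row 1 has {C,D,E}; column 1 has {B,D,E} — only A is left for (r1,c1).
row 1 has {A,C,D,E}; column 4 has {A} — only B is left for (r1,c4).
row 2 is empty so far; column 1 has {A,B,D,E} — only C is left for (r2,c1).
row 4 has {A,D,E}; column 5 has {C} — only B is left for (r4,c5).
row 3 has {A,D}; column 5 has {B,C} — only E is left for (r3,c5).
row 4 has {A,B,D,E}; column 3 has {A,D} — only C is left for (r4,c3).
row 5 has {B}; column 3 has {A,C,D} — only E is left for (r5,c3).
row 2 has {C}; column 3 has {A,C,D,E} — only B is left for (r2,c3).
row 3 has {A,D,E}; column 4 has {A,B} — only C is left for (r3,c4).
row 5 has {B,E}; column 4 has {A,B,C} — only D is left for (r5,c4).
row 5 has {B,D,E}; column 5 has {B,C,E} — only A is left for (r5,c5).
row 2 has {B,C}; column 2 has {D,E} — only A is left for (r2,c2).
row 2 has {A,B,C}; column 4 has {A,B,C,D} — only E is left for (r2,c4).
row 2 has {A,B,C,E}; column 5 has {A,B,C,E} — only D is left for (r2,c5).
row 3 has {A,C,D,E}; column 2 has {A,D,E} — only B is left for (r3,c2).
row 5 has {A,B,D,E}; column 2 has {A,B,D,E} — only C is left for (r5,c2).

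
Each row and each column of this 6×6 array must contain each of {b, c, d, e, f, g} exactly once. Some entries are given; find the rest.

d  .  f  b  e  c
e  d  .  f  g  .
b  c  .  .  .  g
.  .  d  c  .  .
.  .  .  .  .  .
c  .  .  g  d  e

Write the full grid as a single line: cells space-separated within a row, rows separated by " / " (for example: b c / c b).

d g f b e c / e d c f g b / b c e d f g / g e d c b f / f b g e c d / c f b g d e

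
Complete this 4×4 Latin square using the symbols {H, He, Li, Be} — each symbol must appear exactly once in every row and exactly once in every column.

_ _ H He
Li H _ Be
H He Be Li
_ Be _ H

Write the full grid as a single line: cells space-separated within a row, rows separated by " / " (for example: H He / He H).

Be Li H He / Li H He Be / H He Be Li / He Be Li H

(r1,c1): row 1 has {H,He}; column 1 has {H,Li}, so it must be Be.
(r1,c2): row 1 has {H,He,Be}; column 2 has {H,He,Be}, so it must be Li.
(r2,c3): row 2 has {H,Li,Be}; column 3 has {H,Be}, so it must be He.
(r4,c1): row 4 has {H,Be}; column 1 has {H,Li,Be}, so it must be He.
(r4,c3): row 4 has {H,He,Be}; column 3 has {H,He,Be}, so it must be Li.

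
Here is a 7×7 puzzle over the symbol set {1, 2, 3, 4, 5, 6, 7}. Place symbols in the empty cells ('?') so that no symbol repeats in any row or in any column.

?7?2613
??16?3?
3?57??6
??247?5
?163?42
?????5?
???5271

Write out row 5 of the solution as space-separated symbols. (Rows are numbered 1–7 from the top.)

7 1 6 3 5 4 2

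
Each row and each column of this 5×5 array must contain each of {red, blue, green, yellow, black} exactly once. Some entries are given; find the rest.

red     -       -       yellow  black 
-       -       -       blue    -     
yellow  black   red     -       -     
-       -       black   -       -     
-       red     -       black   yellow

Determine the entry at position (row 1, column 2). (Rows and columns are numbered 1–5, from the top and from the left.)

blue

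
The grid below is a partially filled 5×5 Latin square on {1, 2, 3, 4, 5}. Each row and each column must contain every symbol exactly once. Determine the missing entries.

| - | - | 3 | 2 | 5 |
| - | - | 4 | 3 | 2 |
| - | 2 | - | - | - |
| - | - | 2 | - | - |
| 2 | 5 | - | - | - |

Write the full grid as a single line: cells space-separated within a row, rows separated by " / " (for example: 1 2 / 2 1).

(r2,c2) = 1
(r5,c3) = 1
(r5,c4) = 4
(r5,c5) = 3
(r1,c2) = 4
(r2,c1) = 5
(r3,c3) = 5
(r3,c4) = 1
(r3,c5) = 4
(r4,c2) = 3
(r4,c4) = 5
(r4,c5) = 1
(r1,c1) = 1
(r3,c1) = 3
(r4,c1) = 4

1 4 3 2 5 / 5 1 4 3 2 / 3 2 5 1 4 / 4 3 2 5 1 / 2 5 1 4 3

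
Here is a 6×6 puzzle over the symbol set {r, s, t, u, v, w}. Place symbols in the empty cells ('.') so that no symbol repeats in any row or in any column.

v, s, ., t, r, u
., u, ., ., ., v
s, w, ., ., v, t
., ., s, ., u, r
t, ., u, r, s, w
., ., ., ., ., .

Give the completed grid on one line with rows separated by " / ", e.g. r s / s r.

(r1,c3) = w
(r3,c3) = r
(r3,c4) = u
(r4,c1) = w
(r4,c4) = v
(r5,c2) = v
(r6,c6) = s
(r2,c1) = r
(r2,c3) = t
(r2,c5) = w
(r4,c2) = t
(r6,c1) = u
(r6,c2) = r
(r6,c3) = v
(r6,c4) = w
(r6,c5) = t
(r2,c4) = s

v s w t r u / r u t s w v / s w r u v t / w t s v u r / t v u r s w / u r v w t s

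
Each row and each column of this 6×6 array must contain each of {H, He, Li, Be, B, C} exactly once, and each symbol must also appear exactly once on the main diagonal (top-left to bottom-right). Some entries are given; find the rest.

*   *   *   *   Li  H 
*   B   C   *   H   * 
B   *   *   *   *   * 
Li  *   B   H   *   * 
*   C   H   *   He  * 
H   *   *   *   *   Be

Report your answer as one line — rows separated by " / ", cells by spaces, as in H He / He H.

At row 1, column 1: row 1 has {H,Li}; column 1 has {H,Li,B}; the diagonal has {H,He,Be,B}; that leaves C.
At row 3, column 3: row 3 has {B}; column 3 has {H,B,C}; the diagonal has {H,He,Be,B,C}; that leaves Li.
At row 5, column 1: row 5 has {H,He,C}; column 1 has {H,Li,B,C}; that leaves Be.
At row 6, column 3: row 6 has {H,Be}; column 3 has {H,Li,B,C}; that leaves He.
At row 1, column 3: row 1 has {H,Li,C}; column 3 has {H,He,Li,B,C}; that leaves Be.
At row 2, column 1: row 2 has {H,B,C}; column 1 has {H,Li,Be,B,C}; that leaves He.
At row 2, column 6: row 2 has {H,He,B,C}; column 6 has {H,Be}; that leaves Li.
At row 5, column 6: row 5 has {H,He,Be,C}; column 6 has {H,Li,Be}; that leaves B.
At row 6, column 2: row 6 has {H,He,Be}; column 2 has {B,C}; that leaves Li.
At row 1, column 2: row 1 has {H,Li,Be,C}; column 2 has {Li,B,C}; that leaves He.
At row 1, column 4: row 1 has {H,He,Li,Be,C}; column 4 has {H}; that leaves B.
At row 2, column 4: row 2 has {H,He,Li,B,C}; column 4 has {H,B}; that leaves Be.
At row 4, column 2: row 4 has {H,Li,B}; column 2 has {He,Li,B,C}; that leaves Be.
At row 4, column 5: row 4 has {H,Li,Be,B}; column 5 has {H,He,Li}; that leaves C.
At row 4, column 6: row 4 has {H,Li,Be,B,C}; column 6 has {H,Li,Be,B}; that leaves He.
At row 5, column 4: row 5 has {H,He,Be,B,C}; column 4 has {H,Be,B}; that leaves Li.
At row 6, column 4: row 6 has {H,He,Li,Be}; column 4 has {H,Li,Be,B}; that leaves C.
At row 6, column 5: row 6 has {H,He,Li,Be,C}; column 5 has {H,He,Li,C}; that leaves B.
At row 3, column 2: row 3 has {Li,B}; column 2 has {He,Li,Be,B,C}; that leaves H.
At row 3, column 4: row 3 has {H,Li,B}; column 4 has {H,Li,Be,B,C}; that leaves He.
At row 3, column 5: row 3 has {H,He,Li,B}; column 5 has {H,He,Li,B,C}; that leaves Be.
At row 3, column 6: row 3 has {H,He,Li,Be,B}; column 6 has {H,He,Li,Be,B}; that leaves C.

C He Be B Li H / He B C Be H Li / B H Li He Be C / Li Be B H C He / Be C H Li He B / H Li He C B Be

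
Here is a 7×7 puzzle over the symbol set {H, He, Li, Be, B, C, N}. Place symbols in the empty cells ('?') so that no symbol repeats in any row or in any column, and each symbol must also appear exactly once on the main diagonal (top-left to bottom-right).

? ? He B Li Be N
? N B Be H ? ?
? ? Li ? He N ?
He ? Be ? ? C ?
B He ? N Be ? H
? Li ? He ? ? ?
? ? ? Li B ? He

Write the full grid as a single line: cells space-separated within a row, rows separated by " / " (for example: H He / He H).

C H He B Li Be N / Li N B Be H He C / H Be Li C He N B / He B Be H N C Li / B He C N Be Li H / N Li H He C B Be / Be C N Li B H He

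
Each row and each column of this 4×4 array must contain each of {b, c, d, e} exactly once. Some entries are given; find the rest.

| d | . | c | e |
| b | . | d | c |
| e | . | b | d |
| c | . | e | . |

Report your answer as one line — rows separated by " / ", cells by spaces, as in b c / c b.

row 1 has {c,d,e}; column 2 is empty so far — only b is left for (r1,c2).
row 2 has {b,c,d}; column 2 has {b} — only e is left for (r2,c2).
row 3 has {b,d,e}; column 2 has {b,e} — only c is left for (r3,c2).
row 4 has {c,e}; column 2 has {b,c,e} — only d is left for (r4,c2).
row 4 has {c,d,e}; column 4 has {c,d,e} — only b is left for (r4,c4).

d b c e / b e d c / e c b d / c d e b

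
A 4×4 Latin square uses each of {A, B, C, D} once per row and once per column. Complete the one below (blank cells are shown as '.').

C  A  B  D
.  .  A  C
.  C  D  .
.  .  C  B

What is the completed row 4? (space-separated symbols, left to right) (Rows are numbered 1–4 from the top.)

(r3,c4) = A
(r4,c2) = D
(r2,c2) = B
(r3,c1) = B
(r4,c1) = A

A D C B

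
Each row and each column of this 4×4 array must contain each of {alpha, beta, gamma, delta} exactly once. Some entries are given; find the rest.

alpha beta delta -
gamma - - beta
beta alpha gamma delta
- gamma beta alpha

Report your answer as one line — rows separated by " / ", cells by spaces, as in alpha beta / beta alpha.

alpha beta delta gamma / gamma delta alpha beta / beta alpha gamma delta / delta gamma beta alpha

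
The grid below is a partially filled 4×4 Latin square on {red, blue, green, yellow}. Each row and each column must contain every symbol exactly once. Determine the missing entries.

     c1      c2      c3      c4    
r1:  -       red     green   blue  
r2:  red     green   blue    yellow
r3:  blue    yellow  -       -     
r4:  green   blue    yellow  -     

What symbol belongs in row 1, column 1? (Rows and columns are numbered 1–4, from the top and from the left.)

yellow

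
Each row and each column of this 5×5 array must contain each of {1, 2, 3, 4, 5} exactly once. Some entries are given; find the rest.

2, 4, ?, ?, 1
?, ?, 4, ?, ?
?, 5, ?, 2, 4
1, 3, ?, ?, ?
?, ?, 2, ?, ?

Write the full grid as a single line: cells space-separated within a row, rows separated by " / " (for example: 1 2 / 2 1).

2 4 3 5 1 / 5 2 4 1 3 / 3 5 1 2 4 / 1 3 5 4 2 / 4 1 2 3 5

(r3,c1) = 3
(r3,c3) = 1
(r4,c3) = 5
(r4,c4) = 4
(r4,c5) = 2
(r5,c2) = 1
(r1,c3) = 3
(r1,c4) = 5
(r2,c1) = 5
(r2,c2) = 2
(r2,c5) = 3
(r5,c1) = 4
(r5,c4) = 3
(r5,c5) = 5
(r2,c4) = 1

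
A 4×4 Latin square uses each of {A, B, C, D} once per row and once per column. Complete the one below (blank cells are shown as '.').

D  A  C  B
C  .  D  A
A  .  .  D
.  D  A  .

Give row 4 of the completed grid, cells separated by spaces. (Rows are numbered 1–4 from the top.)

(r2,c2) = B
(r3,c2) = C
(r3,c3) = B
(r4,c1) = B
(r4,c4) = C

B D A C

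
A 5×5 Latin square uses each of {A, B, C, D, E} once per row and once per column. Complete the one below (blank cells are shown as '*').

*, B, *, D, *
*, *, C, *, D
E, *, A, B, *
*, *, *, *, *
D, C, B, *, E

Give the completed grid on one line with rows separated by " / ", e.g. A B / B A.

C B E D A / B A C E D / E D A B C / A E D C B / D C B A E

At row 1, column 3: row 1 has {B,D}; column 3 has {A,B,C}; that leaves E.
At row 3, column 2: row 3 has {A,B,E}; column 2 has {B,C}; that leaves D.
At row 3, column 5: row 3 has {A,B,D,E}; column 5 has {D,E}; that leaves C.
At row 4, column 3: row 4 is empty so far; column 3 has {A,B,C,E}; that leaves D.
At row 5, column 4: row 5 has {B,C,D,E}; column 4 has {B,D}; that leaves A.
At row 1, column 5: row 1 has {B,D,E}; column 5 has {C,D,E}; that leaves A.
At row 2, column 4: row 2 has {C,D}; column 4 has {A,B,D}; that leaves E.
At row 4, column 4: row 4 has {D}; column 4 has {A,B,D,E}; that leaves C.
At row 4, column 5: row 4 has {C,D}; column 5 has {A,C,D,E}; that leaves B.
At row 1, column 1: row 1 has {A,B,D,E}; column 1 has {D,E}; that leaves C.
At row 2, column 2: row 2 has {C,D,E}; column 2 has {B,C,D}; that leaves A.
At row 4, column 1: row 4 has {B,C,D}; column 1 has {C,D,E}; that leaves A.
At row 4, column 2: row 4 has {A,B,C,D}; column 2 has {A,B,C,D}; that leaves E.
At row 2, column 1: row 2 has {A,C,D,E}; column 1 has {A,C,D,E}; that leaves B.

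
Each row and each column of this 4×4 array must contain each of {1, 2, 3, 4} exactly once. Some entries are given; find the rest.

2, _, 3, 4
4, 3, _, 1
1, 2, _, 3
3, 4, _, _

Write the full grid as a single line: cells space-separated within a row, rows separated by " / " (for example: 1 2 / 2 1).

row 1 has {2,3,4}; column 2 has {2,3,4} — only 1 is left for (r1,c2).
row 2 has {1,3,4}; column 3 has {3} — only 2 is left for (r2,c3).
row 3 has {1,2,3}; column 3 has {2,3} — only 4 is left for (r3,c3).
row 4 has {3,4}; column 3 has {2,3,4} — only 1 is left for (r4,c3).
row 4 has {1,3,4}; column 4 has {1,3,4} — only 2 is left for (r4,c4).

2 1 3 4 / 4 3 2 1 / 1 2 4 3 / 3 4 1 2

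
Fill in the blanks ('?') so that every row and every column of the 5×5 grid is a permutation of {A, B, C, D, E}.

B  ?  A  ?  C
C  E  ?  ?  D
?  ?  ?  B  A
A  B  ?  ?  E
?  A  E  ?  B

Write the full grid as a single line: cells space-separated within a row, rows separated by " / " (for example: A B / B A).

B D A E C / C E B A D / E C D B A / A B C D E / D A E C B

(r1,c2) = D
(r1,c4) = E
(r2,c3) = B
(r2,c4) = A
(r3,c2) = C
(r3,c3) = D
(r4,c3) = C
(r4,c4) = D
(r5,c1) = D
(r5,c4) = C
(r3,c1) = E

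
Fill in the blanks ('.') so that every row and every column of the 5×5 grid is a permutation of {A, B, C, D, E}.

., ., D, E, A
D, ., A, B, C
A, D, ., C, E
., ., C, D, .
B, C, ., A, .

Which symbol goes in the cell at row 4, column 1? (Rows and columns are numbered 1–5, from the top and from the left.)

(r1,c1) = C
(r1,c2) = B
(r2,c2) = E
(r3,c3) = B
(r4,c1) = E

E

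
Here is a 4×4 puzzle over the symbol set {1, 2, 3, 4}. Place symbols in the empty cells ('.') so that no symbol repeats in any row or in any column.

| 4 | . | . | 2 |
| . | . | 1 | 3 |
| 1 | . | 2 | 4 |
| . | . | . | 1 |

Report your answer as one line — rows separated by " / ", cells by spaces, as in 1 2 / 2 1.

4 1 3 2 / 2 4 1 3 / 1 3 2 4 / 3 2 4 1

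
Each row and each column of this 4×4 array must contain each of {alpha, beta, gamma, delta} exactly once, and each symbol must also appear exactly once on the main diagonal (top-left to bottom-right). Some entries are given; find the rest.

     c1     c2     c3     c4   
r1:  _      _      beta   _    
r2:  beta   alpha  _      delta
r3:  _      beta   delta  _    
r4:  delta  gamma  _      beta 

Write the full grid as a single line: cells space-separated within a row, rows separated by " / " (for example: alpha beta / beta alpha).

gamma delta beta alpha / beta alpha gamma delta / alpha beta delta gamma / delta gamma alpha beta

(r1,c1): row 1 has {beta}; column 1 has {beta,delta}; the diagonal has {alpha,beta,delta}, so it must be gamma.
(r1,c2): row 1 has {beta,gamma}; column 2 has {alpha,beta,gamma}, so it must be delta.
(r1,c4): row 1 has {beta,gamma,delta}; column 4 has {beta,delta}, so it must be alpha.
(r2,c3): row 2 has {alpha,beta,delta}; column 3 has {beta,delta}, so it must be gamma.
(r3,c1): row 3 has {beta,delta}; column 1 has {beta,gamma,delta}, so it must be alpha.
(r3,c4): row 3 has {alpha,beta,delta}; column 4 has {alpha,beta,delta}, so it must be gamma.
(r4,c3): row 4 has {beta,gamma,delta}; column 3 has {beta,gamma,delta}, so it must be alpha.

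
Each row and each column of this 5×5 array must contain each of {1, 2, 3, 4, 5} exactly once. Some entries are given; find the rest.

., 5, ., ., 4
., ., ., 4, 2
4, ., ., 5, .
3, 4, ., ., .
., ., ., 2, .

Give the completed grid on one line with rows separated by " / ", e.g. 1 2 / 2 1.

row 4 has {3,4}; column 4 has {2,4,5} — only 1 is left for (r4,c4).
row 4 has {1,3,4}; column 5 has {2,4} — only 5 is left for (r4,c5).
row 1 has {4,5}; column 4 has {1,2,4,5} — only 3 is left for (r1,c4).
row 4 has {1,3,4,5}; column 3 is empty so far — only 2 is left for (r4,c3).
row 1 has {3,4,5}; column 3 has {2} — only 1 is left for (r1,c3).
row 3 has {4,5}; column 3 has {1,2} — only 3 is left for (r3,c3).
row 3 has {3,4,5}; column 5 has {2,4,5} — only 1 is left for (r3,c5).
row 5 has {2}; column 5 has {1,2,4,5} — only 3 is left for (r5,c5).
row 1 has {1,3,4,5}; column 1 has {3,4} — only 2 is left for (r1,c1).
row 2 has {2,4}; column 3 has {1,2,3} — only 5 is left for (r2,c3).
row 3 has {1,3,4,5}; column 2 has {4,5} — only 2 is left for (r3,c2).
row 5 has {2,3}; column 2 has {2,4,5} — only 1 is left for (r5,c2).
row 5 has {1,2,3}; column 3 has {1,2,3,5} — only 4 is left for (r5,c3).
row 2 has {2,4,5}; column 1 has {2,3,4} — only 1 is left for (r2,c1).
row 2 has {1,2,4,5}; column 2 has {1,2,4,5} — only 3 is left for (r2,c2).
row 5 has {1,2,3,4}; column 1 has {1,2,3,4} — only 5 is left for (r5,c1).

2 5 1 3 4 / 1 3 5 4 2 / 4 2 3 5 1 / 3 4 2 1 5 / 5 1 4 2 3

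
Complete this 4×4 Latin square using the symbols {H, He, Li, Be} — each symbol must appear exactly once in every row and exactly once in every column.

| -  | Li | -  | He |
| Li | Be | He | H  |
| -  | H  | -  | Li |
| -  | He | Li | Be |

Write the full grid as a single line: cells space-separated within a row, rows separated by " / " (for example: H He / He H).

Be Li H He / Li Be He H / He H Be Li / H He Li Be

(r3,c3) = Be
(r4,c1) = H
(r1,c1) = Be
(r1,c3) = H
(r3,c1) = He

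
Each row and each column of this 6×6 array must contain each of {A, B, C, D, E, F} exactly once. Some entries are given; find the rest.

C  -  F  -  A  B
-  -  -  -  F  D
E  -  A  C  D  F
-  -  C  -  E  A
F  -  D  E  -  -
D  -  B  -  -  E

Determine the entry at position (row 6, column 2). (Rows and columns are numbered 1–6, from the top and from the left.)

F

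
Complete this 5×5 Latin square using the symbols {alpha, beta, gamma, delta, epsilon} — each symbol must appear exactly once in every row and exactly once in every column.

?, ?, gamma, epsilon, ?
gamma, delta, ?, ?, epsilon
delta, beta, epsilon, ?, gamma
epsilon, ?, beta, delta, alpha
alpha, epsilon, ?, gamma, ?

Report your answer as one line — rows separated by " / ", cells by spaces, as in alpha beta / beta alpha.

beta alpha gamma epsilon delta / gamma delta alpha beta epsilon / delta beta epsilon alpha gamma / epsilon gamma beta delta alpha / alpha epsilon delta gamma beta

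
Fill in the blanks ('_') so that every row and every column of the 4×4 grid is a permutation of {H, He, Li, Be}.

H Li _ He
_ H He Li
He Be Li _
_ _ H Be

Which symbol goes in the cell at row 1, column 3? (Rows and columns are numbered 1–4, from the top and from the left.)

Be

(r1,c3) = Be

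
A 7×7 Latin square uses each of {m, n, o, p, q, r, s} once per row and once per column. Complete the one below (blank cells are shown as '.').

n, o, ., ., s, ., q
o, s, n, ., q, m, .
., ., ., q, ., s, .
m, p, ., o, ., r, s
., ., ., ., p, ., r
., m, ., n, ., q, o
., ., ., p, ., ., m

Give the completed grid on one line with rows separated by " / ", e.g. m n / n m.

n o r m s p q / o s n r q m p / p r o q m s n / m p q o n r s / q n m s p o r / s m p n r q o / r q s p o n m

At row 1, column 6: row 1 has {n,o,q,s}; column 6 has {m,q,r,s}; that leaves p.
At row 2, column 4: row 2 has {m,n,o,q,s}; column 4 has {n,o,p,q}; that leaves r.
At row 2, column 7: row 2 has {m,n,o,q,r,s}; column 7 has {m,o,q,r,s}; that leaves p.
At row 3, column 7: row 3 has {q,s}; column 7 has {m,o,p,q,r,s}; that leaves n.
At row 4, column 3: row 4 has {m,o,p,r,s}; column 3 has {n}; that leaves q.
At row 4, column 5: row 4 has {m,o,p,q,r,s}; column 5 has {p,q,s}; that leaves n.
At row 6, column 5: row 6 has {m,n,o,q}; column 5 has {n,p,q,s}; that leaves r.
At row 7, column 5: row 7 has {m,p}; column 5 has {n,p,q,r,s}; that leaves o.
At row 7, column 6: row 7 has {m,o,p}; column 6 has {m,p,q,r,s}; that leaves n.
At row 1, column 4: row 1 has {n,o,p,q,s}; column 4 has {n,o,p,q,r}; that leaves m.
At row 3, column 2: row 3 has {n,q,s}; column 2 has {m,o,p,s}; that leaves r.
At row 3, column 5: row 3 has {n,q,r,s}; column 5 has {n,o,p,q,r,s}; that leaves m.
At row 5, column 4: row 5 has {p,r}; column 4 has {m,n,o,p,q,r}; that leaves s.
At row 5, column 6: row 5 has {p,r,s}; column 6 has {m,n,p,q,r,s}; that leaves o.
At row 7, column 2: row 7 has {m,n,o,p}; column 2 has {m,o,p,r,s}; that leaves q.
At row 1, column 3: row 1 has {m,n,o,p,q,s}; column 3 has {n,q}; that leaves r.
At row 3, column 1: row 3 has {m,n,q,r,s}; column 1 has {m,n,o}; that leaves p.
At row 3, column 3: row 3 has {m,n,p,q,r,s}; column 3 has {n,q,r}; that leaves o.
At row 5, column 1: row 5 has {o,p,r,s}; column 1 has {m,n,o,p}; that leaves q.
At row 5, column 2: row 5 has {o,p,q,r,s}; column 2 has {m,o,p,q,r,s}; that leaves n.
At row 5, column 3: row 5 has {n,o,p,q,r,s}; column 3 has {n,o,q,r}; that leaves m.
At row 6, column 1: row 6 has {m,n,o,q,r}; column 1 has {m,n,o,p,q}; that leaves s.
At row 6, column 3: row 6 has {m,n,o,q,r,s}; column 3 has {m,n,o,q,r}; that leaves p.
At row 7, column 1: row 7 has {m,n,o,p,q}; column 1 has {m,n,o,p,q,s}; that leaves r.
At row 7, column 3: row 7 has {m,n,o,p,q,r}; column 3 has {m,n,o,p,q,r}; that leaves s.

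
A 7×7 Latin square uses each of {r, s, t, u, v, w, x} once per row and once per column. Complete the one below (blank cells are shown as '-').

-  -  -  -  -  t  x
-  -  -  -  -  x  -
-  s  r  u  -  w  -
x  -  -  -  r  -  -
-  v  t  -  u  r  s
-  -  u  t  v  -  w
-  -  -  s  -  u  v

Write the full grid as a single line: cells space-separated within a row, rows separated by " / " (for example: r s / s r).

u w v r s t x / s u w v t x r / v s r u x w t / x t s w r v u / w v t x u r s / r x u t v s w / t r x s w u v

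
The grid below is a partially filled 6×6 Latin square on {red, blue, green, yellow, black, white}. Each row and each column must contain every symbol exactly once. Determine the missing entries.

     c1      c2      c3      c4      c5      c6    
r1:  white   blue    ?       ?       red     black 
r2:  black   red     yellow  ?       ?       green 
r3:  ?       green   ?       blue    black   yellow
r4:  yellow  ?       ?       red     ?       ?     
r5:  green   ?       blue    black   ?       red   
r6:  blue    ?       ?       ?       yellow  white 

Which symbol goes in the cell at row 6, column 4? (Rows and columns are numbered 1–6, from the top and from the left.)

green

At row 1, column 3: row 1 has {red,blue,black,white}; column 3 has {blue,yellow}; that leaves green.
At row 1, column 4: row 1 has {red,blue,green,black,white}; column 4 has {red,blue,black}; that leaves yellow.
At row 2, column 4: row 2 has {red,green,yellow,black}; column 4 has {red,blue,yellow,black}; that leaves white.
At row 2, column 5: row 2 has {red,green,yellow,black,white}; column 5 has {red,yellow,black}; that leaves blue.
At row 3, column 1: row 3 has {blue,green,yellow,black}; column 1 has {blue,green,yellow,black,white}; that leaves red.
At row 3, column 3: row 3 has {red,blue,green,yellow,black}; column 3 has {blue,green,yellow}; that leaves white.
At row 4, column 3: row 4 has {red,yellow}; column 3 has {blue,green,yellow,white}; that leaves black.
At row 4, column 6: row 4 has {red,yellow,black}; column 6 has {red,green,yellow,black,white}; that leaves blue.
At row 5, column 5: row 5 has {red,blue,green,black}; column 5 has {red,blue,yellow,black}; that leaves white.
At row 6, column 2: row 6 has {blue,yellow,white}; column 2 has {red,blue,green}; that leaves black.
At row 6, column 3: row 6 has {blue,yellow,black,white}; column 3 has {blue,green,yellow,black,white}; that leaves red.
At row 6, column 4: row 6 has {red,blue,yellow,black,white}; column 4 has {red,blue,yellow,black,white}; that leaves green.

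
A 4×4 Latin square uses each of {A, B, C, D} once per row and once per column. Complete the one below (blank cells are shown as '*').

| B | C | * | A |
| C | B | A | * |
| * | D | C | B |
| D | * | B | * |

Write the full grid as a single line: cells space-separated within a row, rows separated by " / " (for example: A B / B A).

B C D A / C B A D / A D C B / D A B C

At row 1, column 3: row 1 has {A,B,C}; column 3 has {A,B,C}; that leaves D.
At row 2, column 4: row 2 has {A,B,C}; column 4 has {A,B}; that leaves D.
At row 3, column 1: row 3 has {B,C,D}; column 1 has {B,C,D}; that leaves A.
At row 4, column 2: row 4 has {B,D}; column 2 has {B,C,D}; that leaves A.
At row 4, column 4: row 4 has {A,B,D}; column 4 has {A,B,D}; that leaves C.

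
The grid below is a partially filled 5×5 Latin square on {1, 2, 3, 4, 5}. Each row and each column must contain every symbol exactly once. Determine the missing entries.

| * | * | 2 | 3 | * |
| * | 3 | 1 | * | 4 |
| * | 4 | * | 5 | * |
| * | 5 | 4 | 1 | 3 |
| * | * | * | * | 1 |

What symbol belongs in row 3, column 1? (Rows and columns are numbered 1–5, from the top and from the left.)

1

row 1 has {2,3}; column 2 has {3,4,5} — only 1 is left for (r1,c2).
row 1 has {1,2,3}; column 5 has {1,3,4} — only 5 is left for (r1,c5).
row 2 has {1,3,4}; column 4 has {1,3,5} — only 2 is left for (r2,c4).
row 3 has {4,5}; column 3 has {1,2,4} — only 3 is left for (r3,c3).
row 3 has {3,4,5}; column 5 has {1,3,4,5} — only 2 is left for (r3,c5).
row 4 has {1,3,4,5}; column 1 is empty so far — only 2 is left for (r4,c1).
row 5 has {1}; column 2 has {1,3,4,5} — only 2 is left for (r5,c2).
row 5 has {1,2}; column 3 has {1,2,3,4} — only 5 is left for (r5,c3).
row 5 has {1,2,5}; column 4 has {1,2,3,5} — only 4 is left for (r5,c4).
row 1 has {1,2,3,5}; column 1 has {2} — only 4 is left for (r1,c1).
row 2 has {1,2,3,4}; column 1 has {2,4} — only 5 is left for (r2,c1).
row 3 has {2,3,4,5}; column 1 has {2,4,5} — only 1 is left for (r3,c1).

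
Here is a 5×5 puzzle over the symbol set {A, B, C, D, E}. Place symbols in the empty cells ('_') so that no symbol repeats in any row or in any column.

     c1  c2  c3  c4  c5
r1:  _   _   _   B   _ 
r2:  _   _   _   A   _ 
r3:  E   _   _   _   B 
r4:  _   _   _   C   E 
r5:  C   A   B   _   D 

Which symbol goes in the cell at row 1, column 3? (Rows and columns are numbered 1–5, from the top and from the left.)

C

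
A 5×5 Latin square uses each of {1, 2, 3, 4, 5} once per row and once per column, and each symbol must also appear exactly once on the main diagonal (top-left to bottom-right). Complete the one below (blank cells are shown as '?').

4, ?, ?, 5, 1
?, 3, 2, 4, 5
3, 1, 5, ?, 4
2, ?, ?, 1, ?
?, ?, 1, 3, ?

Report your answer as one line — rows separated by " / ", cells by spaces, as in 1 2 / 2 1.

4 2 3 5 1 / 1 3 2 4 5 / 3 1 5 2 4 / 2 5 4 1 3 / 5 4 1 3 2

(r1,c2) = 2
(r1,c3) = 3
(r2,c1) = 1
(r3,c4) = 2
(r4,c3) = 4
(r4,c5) = 3
(r5,c1) = 5
(r5,c2) = 4
(r5,c5) = 2
(r4,c2) = 5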